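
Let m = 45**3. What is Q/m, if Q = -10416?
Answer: -3472/30375 ≈ -0.11430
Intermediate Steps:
m = 91125
Q/m = -10416/91125 = -10416*1/91125 = -3472/30375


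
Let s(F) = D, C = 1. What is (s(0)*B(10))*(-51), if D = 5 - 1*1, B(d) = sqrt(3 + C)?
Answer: -408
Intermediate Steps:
B(d) = 2 (B(d) = sqrt(3 + 1) = sqrt(4) = 2)
D = 4 (D = 5 - 1 = 4)
s(F) = 4
(s(0)*B(10))*(-51) = (4*2)*(-51) = 8*(-51) = -408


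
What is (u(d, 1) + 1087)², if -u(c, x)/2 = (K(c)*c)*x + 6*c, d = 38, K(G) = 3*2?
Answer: 30625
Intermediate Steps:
K(G) = 6
u(c, x) = -12*c - 12*c*x (u(c, x) = -2*((6*c)*x + 6*c) = -2*(6*c*x + 6*c) = -2*(6*c + 6*c*x) = -12*c - 12*c*x)
(u(d, 1) + 1087)² = (-12*38*(1 + 1) + 1087)² = (-12*38*2 + 1087)² = (-912 + 1087)² = 175² = 30625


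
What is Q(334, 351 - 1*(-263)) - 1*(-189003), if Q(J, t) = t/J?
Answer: 31563808/167 ≈ 1.8900e+5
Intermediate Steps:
Q(334, 351 - 1*(-263)) - 1*(-189003) = (351 - 1*(-263))/334 - 1*(-189003) = (351 + 263)*(1/334) + 189003 = 614*(1/334) + 189003 = 307/167 + 189003 = 31563808/167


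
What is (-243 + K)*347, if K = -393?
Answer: -220692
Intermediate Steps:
(-243 + K)*347 = (-243 - 393)*347 = -636*347 = -220692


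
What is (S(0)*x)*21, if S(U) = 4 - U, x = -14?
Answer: -1176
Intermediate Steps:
(S(0)*x)*21 = ((4 - 1*0)*(-14))*21 = ((4 + 0)*(-14))*21 = (4*(-14))*21 = -56*21 = -1176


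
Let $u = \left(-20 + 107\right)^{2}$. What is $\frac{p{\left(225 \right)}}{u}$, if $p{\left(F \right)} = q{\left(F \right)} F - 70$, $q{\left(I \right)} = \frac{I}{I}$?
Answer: $\frac{155}{7569} \approx 0.020478$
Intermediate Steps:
$q{\left(I \right)} = 1$
$u = 7569$ ($u = 87^{2} = 7569$)
$p{\left(F \right)} = -70 + F$ ($p{\left(F \right)} = 1 F - 70 = F - 70 = -70 + F$)
$\frac{p{\left(225 \right)}}{u} = \frac{-70 + 225}{7569} = 155 \cdot \frac{1}{7569} = \frac{155}{7569}$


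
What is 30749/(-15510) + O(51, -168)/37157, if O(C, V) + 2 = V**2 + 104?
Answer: -703204333/576305070 ≈ -1.2202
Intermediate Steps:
O(C, V) = 102 + V**2 (O(C, V) = -2 + (V**2 + 104) = -2 + (104 + V**2) = 102 + V**2)
30749/(-15510) + O(51, -168)/37157 = 30749/(-15510) + (102 + (-168)**2)/37157 = 30749*(-1/15510) + (102 + 28224)*(1/37157) = -30749/15510 + 28326*(1/37157) = -30749/15510 + 28326/37157 = -703204333/576305070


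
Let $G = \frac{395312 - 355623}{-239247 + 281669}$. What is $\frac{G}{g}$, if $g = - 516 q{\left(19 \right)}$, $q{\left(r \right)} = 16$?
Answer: $- \frac{923}{8145024} \approx -0.00011332$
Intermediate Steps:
$G = \frac{39689}{42422} \approx 0.93558$
$g = -8256$ ($g = \left(-516\right) 16 = -8256$)
$\frac{G}{g} = \frac{39689}{42422 \left(-8256\right)} = \frac{39689}{42422} \left(- \frac{1}{8256}\right) = - \frac{923}{8145024}$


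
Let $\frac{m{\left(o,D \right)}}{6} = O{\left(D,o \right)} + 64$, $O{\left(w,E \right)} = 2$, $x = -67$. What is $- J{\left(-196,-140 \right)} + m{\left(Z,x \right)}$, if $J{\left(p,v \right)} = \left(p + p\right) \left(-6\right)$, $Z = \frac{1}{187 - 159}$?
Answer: $-1956$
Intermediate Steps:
$Z = \frac{1}{28} \approx 0.035714$
$m{\left(o,D \right)} = 396$ ($m{\left(o,D \right)} = 6 \left(2 + 64\right) = 6 \cdot 66 = 396$)
$J{\left(p,v \right)} = - 12 p$ ($J{\left(p,v \right)} = 2 p \left(-6\right) = - 12 p$)
$- J{\left(-196,-140 \right)} + m{\left(Z,x \right)} = - \left(-12\right) \left(-196\right) + 396 = \left(-1\right) 2352 + 396 = -2352 + 396 = -1956$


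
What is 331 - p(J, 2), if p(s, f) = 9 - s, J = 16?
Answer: 338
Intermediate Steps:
331 - p(J, 2) = 331 - (9 - 1*16) = 331 - (9 - 16) = 331 - 1*(-7) = 331 + 7 = 338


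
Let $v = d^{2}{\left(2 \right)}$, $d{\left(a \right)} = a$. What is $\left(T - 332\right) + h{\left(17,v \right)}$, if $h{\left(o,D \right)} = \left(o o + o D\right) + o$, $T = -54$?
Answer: $-12$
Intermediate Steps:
$v = 4$ ($v = 2^{2} = 4$)
$h{\left(o,D \right)} = o + o^{2} + D o$ ($h{\left(o,D \right)} = \left(o^{2} + D o\right) + o = o + o^{2} + D o$)
$\left(T - 332\right) + h{\left(17,v \right)} = \left(-54 - 332\right) + 17 \left(1 + 4 + 17\right) = -386 + 17 \cdot 22 = -386 + 374 = -12$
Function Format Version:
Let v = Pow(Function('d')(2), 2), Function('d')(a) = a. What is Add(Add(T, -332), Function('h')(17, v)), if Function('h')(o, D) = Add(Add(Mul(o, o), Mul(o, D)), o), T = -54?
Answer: -12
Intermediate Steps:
v = 4 (v = Pow(2, 2) = 4)
Function('h')(o, D) = Add(o, Pow(o, 2), Mul(D, o)) (Function('h')(o, D) = Add(Add(Pow(o, 2), Mul(D, o)), o) = Add(o, Pow(o, 2), Mul(D, o)))
Add(Add(T, -332), Function('h')(17, v)) = Add(Add(-54, -332), Mul(17, Add(1, 4, 17))) = Add(-386, Mul(17, 22)) = Add(-386, 374) = -12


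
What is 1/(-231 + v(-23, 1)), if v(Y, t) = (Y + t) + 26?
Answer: -1/227 ≈ -0.0044053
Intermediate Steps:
v(Y, t) = 26 + Y + t
1/(-231 + v(-23, 1)) = 1/(-231 + (26 - 23 + 1)) = 1/(-231 + 4) = 1/(-227) = -1/227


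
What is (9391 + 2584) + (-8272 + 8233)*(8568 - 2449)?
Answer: -226666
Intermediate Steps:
(9391 + 2584) + (-8272 + 8233)*(8568 - 2449) = 11975 - 39*6119 = 11975 - 238641 = -226666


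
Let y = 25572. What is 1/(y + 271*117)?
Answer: 1/57279 ≈ 1.7458e-5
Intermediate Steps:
1/(y + 271*117) = 1/(25572 + 271*117) = 1/(25572 + 31707) = 1/57279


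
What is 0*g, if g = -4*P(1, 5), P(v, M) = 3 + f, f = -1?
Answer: 0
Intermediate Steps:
P(v, M) = 2 (P(v, M) = 3 - 1 = 2)
g = -8 (g = -4*2 = -8)
0*g = 0*(-8) = 0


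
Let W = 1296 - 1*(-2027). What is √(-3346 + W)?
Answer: I*√23 ≈ 4.7958*I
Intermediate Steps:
W = 3323 (W = 1296 + 2027 = 3323)
√(-3346 + W) = √(-3346 + 3323) = √(-23) = I*√23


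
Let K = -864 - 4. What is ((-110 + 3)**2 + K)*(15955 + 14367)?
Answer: 320837082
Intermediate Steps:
K = -868 (K = -72*12 - 4 = -864 - 4 = -868)
((-110 + 3)**2 + K)*(15955 + 14367) = ((-110 + 3)**2 - 868)*(15955 + 14367) = ((-107)**2 - 868)*30322 = (11449 - 868)*30322 = 10581*30322 = 320837082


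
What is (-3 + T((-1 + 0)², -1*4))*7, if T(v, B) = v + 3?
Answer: 7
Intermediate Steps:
T(v, B) = 3 + v
(-3 + T((-1 + 0)², -1*4))*7 = (-3 + (3 + (-1 + 0)²))*7 = (-3 + (3 + (-1)²))*7 = (-3 + (3 + 1))*7 = (-3 + 4)*7 = 1*7 = 7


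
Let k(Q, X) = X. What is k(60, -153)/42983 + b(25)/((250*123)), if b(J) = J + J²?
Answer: 464684/26434545 ≈ 0.017579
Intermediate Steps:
k(60, -153)/42983 + b(25)/((250*123)) = -153/42983 + (25*(1 + 25))/((250*123)) = -153*1/42983 + (25*26)/30750 = -153/42983 + 650*(1/30750) = -153/42983 + 13/615 = 464684/26434545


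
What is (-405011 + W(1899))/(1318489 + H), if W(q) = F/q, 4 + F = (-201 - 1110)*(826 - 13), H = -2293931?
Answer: 385090868/926182179 ≈ 0.41578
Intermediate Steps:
F = -1065847 (F = -4 + (-201 - 1110)*(826 - 13) = -4 - 1311*813 = -4 - 1065843 = -1065847)
W(q) = -1065847/q
(-405011 + W(1899))/(1318489 + H) = (-405011 - 1065847/1899)/(1318489 - 2293931) = (-405011 - 1065847*1/1899)/(-975442) = (-405011 - 1065847/1899)*(-1/975442) = -770181736/1899*(-1/975442) = 385090868/926182179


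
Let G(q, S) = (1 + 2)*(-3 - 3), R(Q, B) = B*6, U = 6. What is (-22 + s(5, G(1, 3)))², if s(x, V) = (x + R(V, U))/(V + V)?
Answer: 693889/1296 ≈ 535.41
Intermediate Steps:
R(Q, B) = 6*B
G(q, S) = -18 (G(q, S) = 3*(-6) = -18)
s(x, V) = (36 + x)/(2*V) (s(x, V) = (x + 6*6)/(V + V) = (x + 36)/((2*V)) = (36 + x)*(1/(2*V)) = (36 + x)/(2*V))
(-22 + s(5, G(1, 3)))² = (-22 + (½)*(36 + 5)/(-18))² = (-22 + (½)*(-1/18)*41)² = (-22 - 41/36)² = (-833/36)² = 693889/1296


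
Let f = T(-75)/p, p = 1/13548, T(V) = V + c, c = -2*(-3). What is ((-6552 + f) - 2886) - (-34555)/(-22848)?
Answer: -21574258555/22848 ≈ -9.4425e+5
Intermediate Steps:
c = 6
T(V) = 6 + V (T(V) = V + 6 = 6 + V)
p = 1/13548 ≈ 7.3812e-5
f = -934812 (f = (6 - 75)/(1/13548) = -69*13548 = -934812)
((-6552 + f) - 2886) - (-34555)/(-22848) = ((-6552 - 934812) - 2886) - (-34555)/(-22848) = (-941364 - 2886) - (-34555)*(-1)/22848 = -944250 - 1*34555/22848 = -944250 - 34555/22848 = -21574258555/22848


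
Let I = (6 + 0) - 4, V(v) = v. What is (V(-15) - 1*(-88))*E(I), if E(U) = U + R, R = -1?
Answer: 73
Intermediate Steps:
I = 2 (I = 6 - 4 = 2)
E(U) = -1 + U (E(U) = U - 1 = -1 + U)
(V(-15) - 1*(-88))*E(I) = (-15 - 1*(-88))*(-1 + 2) = (-15 + 88)*1 = 73*1 = 73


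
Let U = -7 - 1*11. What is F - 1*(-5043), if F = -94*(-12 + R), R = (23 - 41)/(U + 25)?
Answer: 44889/7 ≈ 6412.7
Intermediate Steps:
U = -18 (U = -7 - 11 = -18)
R = -18/7 (R = (23 - 41)/(-18 + 25) = -18/7 ≈ -2.5714)
F = 9588/7 (F = -94*(-12 - 18/7) = -94*(-102/7) = 9588/7 ≈ 1369.7)
F - 1*(-5043) = 9588/7 - 1*(-5043) = 9588/7 + 5043 = 44889/7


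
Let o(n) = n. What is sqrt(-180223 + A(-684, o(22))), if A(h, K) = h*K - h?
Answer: I*sqrt(194587) ≈ 441.12*I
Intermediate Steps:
A(h, K) = -h + K*h (A(h, K) = K*h - h = -h + K*h)
sqrt(-180223 + A(-684, o(22))) = sqrt(-180223 - 684*(-1 + 22)) = sqrt(-180223 - 684*21) = sqrt(-180223 - 14364) = sqrt(-194587) = I*sqrt(194587)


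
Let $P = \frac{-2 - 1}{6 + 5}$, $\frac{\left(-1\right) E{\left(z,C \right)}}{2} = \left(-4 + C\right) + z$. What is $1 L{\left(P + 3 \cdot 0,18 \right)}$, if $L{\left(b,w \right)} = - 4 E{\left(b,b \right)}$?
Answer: $- \frac{400}{11} \approx -36.364$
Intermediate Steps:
$E{\left(z,C \right)} = 8 - 2 C - 2 z$ ($E{\left(z,C \right)} = - 2 \left(\left(-4 + C\right) + z\right) = - 2 \left(-4 + C + z\right) = 8 - 2 C - 2 z$)
$P = - \frac{3}{11} \approx -0.27273$
$L{\left(b,w \right)} = -32 + 16 b$ ($L{\left(b,w \right)} = - 4 \left(8 - 2 b - 2 b\right) = - 4 \left(8 - 4 b\right) = -32 + 16 b$)
$1 L{\left(P + 3 \cdot 0,18 \right)} = 1 \left(-32 + 16 \left(- \frac{3}{11} + 3 \cdot 0\right)\right) = 1 \left(-32 + 16 \left(- \frac{3}{11} + 0\right)\right) = 1 \left(-32 + 16 \left(- \frac{3}{11}\right)\right) = 1 \left(-32 - \frac{48}{11}\right) = 1 \left(- \frac{400}{11}\right) = - \frac{400}{11}$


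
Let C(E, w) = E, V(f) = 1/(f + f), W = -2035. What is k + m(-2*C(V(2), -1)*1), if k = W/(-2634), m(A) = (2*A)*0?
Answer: 2035/2634 ≈ 0.77259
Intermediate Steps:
V(f) = 1/(2*f)
m(A) = 0
k = 2035/2634 (k = -2035/(-2634) = -2035*(-1/2634) = 2035/2634 ≈ 0.77259)
k + m(-2*C(V(2), -1)*1) = 2035/2634 + 0 = 2035/2634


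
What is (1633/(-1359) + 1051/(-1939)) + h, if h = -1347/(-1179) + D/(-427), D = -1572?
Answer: 64863037903/21057092091 ≈ 3.0803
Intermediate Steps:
h = 809519/167811 (h = -1347/(-1179) - 1572/(-427) = -1347*(-1/1179) - 1572*(-1/427) = 449/393 + 1572/427 = 809519/167811 ≈ 4.8240)
(1633/(-1359) + 1051/(-1939)) + h = (1633/(-1359) + 1051/(-1939)) + 809519/167811 = (1633*(-1/1359) + 1051*(-1/1939)) + 809519/167811 = (-1633/1359 - 1051/1939) + 809519/167811 = -4594696/2635101 + 809519/167811 = 64863037903/21057092091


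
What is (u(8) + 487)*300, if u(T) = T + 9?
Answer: 151200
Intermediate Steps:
u(T) = 9 + T
(u(8) + 487)*300 = ((9 + 8) + 487)*300 = (17 + 487)*300 = 504*300 = 151200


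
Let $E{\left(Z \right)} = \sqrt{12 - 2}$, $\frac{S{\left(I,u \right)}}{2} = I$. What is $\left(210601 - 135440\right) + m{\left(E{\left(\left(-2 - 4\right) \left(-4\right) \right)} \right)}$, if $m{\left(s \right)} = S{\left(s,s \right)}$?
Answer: $75161 + 2 \sqrt{10} \approx 75167.0$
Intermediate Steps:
$S{\left(I,u \right)} = 2 I$
$E{\left(Z \right)} = \sqrt{10}$
$m{\left(s \right)} = 2 s$
$\left(210601 - 135440\right) + m{\left(E{\left(\left(-2 - 4\right) \left(-4\right) \right)} \right)} = \left(210601 - 135440\right) + 2 \sqrt{10} = 75161 + 2 \sqrt{10}$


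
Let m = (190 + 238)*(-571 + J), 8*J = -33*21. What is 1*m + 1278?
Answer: -560371/2 ≈ -2.8019e+5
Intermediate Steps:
J = -693/8 (J = (-33*21)/8 = (⅛)*(-693) = -693/8 ≈ -86.625)
m = -562927/2 (m = (190 + 238)*(-571 - 693/8) = 428*(-5261/8) = -562927/2 ≈ -2.8146e+5)
1*m + 1278 = 1*(-562927/2) + 1278 = -562927/2 + 1278 = -560371/2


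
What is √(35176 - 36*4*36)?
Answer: 2*√7498 ≈ 173.18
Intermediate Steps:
√(35176 - 36*4*36) = √(35176 - 144*36) = √(35176 - 5184) = √29992 = 2*√7498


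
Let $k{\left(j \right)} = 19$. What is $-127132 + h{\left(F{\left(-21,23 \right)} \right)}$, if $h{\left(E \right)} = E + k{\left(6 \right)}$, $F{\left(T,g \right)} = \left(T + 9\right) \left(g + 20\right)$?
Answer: $-127629$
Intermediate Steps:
$F{\left(T,g \right)} = \left(9 + T\right) \left(20 + g\right)$
$h{\left(E \right)} = 19 + E$ ($h{\left(E \right)} = E + 19 = 19 + E$)
$-127132 + h{\left(F{\left(-21,23 \right)} \right)} = -127132 + \left(19 + \left(180 + 9 \cdot 23 + 20 \left(-21\right) - 483\right)\right) = -127132 + \left(19 + \left(180 + 207 - 420 - 483\right)\right) = -127132 + \left(19 - 516\right) = -127132 - 497 = -127629$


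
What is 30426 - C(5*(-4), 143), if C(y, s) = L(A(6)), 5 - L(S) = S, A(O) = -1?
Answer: 30420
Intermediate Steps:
L(S) = 5 - S
C(y, s) = 6 (C(y, s) = 5 - 1*(-1) = 5 + 1 = 6)
30426 - C(5*(-4), 143) = 30426 - 1*6 = 30426 - 6 = 30420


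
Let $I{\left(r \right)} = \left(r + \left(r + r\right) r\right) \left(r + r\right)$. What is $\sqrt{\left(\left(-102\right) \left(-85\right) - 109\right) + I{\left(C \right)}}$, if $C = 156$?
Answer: $\sqrt{15242897} \approx 3904.2$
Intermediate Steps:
$I{\left(r \right)} = 2 r \left(r + 2 r^{2}\right)$ ($I{\left(r \right)} = \left(r + 2 r r\right) 2 r = \left(r + 2 r^{2}\right) 2 r = 2 r \left(r + 2 r^{2}\right)$)
$\sqrt{\left(\left(-102\right) \left(-85\right) - 109\right) + I{\left(C \right)}} = \sqrt{\left(\left(-102\right) \left(-85\right) - 109\right) + 156^{2} \left(2 + 4 \cdot 156\right)} = \sqrt{\left(8670 - 109\right) + 24336 \left(2 + 624\right)} = \sqrt{8561 + 24336 \cdot 626} = \sqrt{8561 + 15234336} = \sqrt{15242897}$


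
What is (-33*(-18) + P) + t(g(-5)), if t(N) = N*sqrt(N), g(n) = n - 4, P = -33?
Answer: 561 - 27*I ≈ 561.0 - 27.0*I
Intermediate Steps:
g(n) = -4 + n
t(N) = N**(3/2)
(-33*(-18) + P) + t(g(-5)) = (-33*(-18) - 33) + (-4 - 5)**(3/2) = (594 - 33) + (-9)**(3/2) = 561 - 27*I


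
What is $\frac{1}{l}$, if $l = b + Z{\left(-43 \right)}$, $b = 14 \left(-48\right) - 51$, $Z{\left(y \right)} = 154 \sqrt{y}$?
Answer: $- \frac{723}{1542517} - \frac{154 i \sqrt{43}}{1542517} \approx -0.00046871 - 0.00065467 i$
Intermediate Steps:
$b = -723$ ($b = -672 - 51 = -723$)
$l = -723 + 154 i \sqrt{43}$ ($l = -723 + 154 \sqrt{-43} = -723 + 154 i \sqrt{43} \approx -723.0 + 1009.8 i$)
$\frac{1}{l} = \frac{1}{-723 + 154 i \sqrt{43}}$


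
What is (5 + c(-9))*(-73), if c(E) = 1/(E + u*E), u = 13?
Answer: -45917/126 ≈ -364.42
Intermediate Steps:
c(E) = 1/(14*E) (c(E) = 1/(E + 13*E) = 1/(14*E))
(5 + c(-9))*(-73) = (5 + (1/14)/(-9))*(-73) = (5 + (1/14)*(-⅑))*(-73) = (5 - 1/126)*(-73) = (629/126)*(-73) = -45917/126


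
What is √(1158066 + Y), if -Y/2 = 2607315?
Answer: 2*I*√1014141 ≈ 2014.1*I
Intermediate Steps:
Y = -5214630 (Y = -2*2607315 = -5214630)
√(1158066 + Y) = √(1158066 - 5214630) = √(-4056564) = 2*I*√1014141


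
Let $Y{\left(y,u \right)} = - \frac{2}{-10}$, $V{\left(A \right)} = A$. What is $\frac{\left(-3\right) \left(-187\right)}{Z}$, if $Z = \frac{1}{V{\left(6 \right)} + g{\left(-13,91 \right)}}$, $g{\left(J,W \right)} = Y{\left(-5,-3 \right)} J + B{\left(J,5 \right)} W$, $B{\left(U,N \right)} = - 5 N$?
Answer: $- \frac{6371838}{5} \approx -1.2744 \cdot 10^{6}$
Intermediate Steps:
$Y{\left(y,u \right)} = \frac{1}{5}$ ($Y{\left(y,u \right)} = \left(-2\right) \left(- \frac{1}{10}\right) = \frac{1}{5}$)
$g{\left(J,W \right)} = - 25 W + \frac{J}{5}$ ($g{\left(J,W \right)} = \frac{J}{5} + \left(-5\right) 5 W = \frac{J}{5} - 25 W = - 25 W + \frac{J}{5}$)
$Z = - \frac{5}{11358}$ ($Z = \frac{1}{6 + \left(\left(-25\right) 91 + \frac{1}{5} \left(-13\right)\right)} = \frac{1}{6 - \frac{11388}{5}} = \frac{1}{- \frac{11358}{5}} = - \frac{5}{11358} \approx -0.00044022$)
$\frac{\left(-3\right) \left(-187\right)}{Z} = \frac{\left(-3\right) \left(-187\right)}{- \frac{5}{11358}} = 561 \left(- \frac{11358}{5}\right) = - \frac{6371838}{5}$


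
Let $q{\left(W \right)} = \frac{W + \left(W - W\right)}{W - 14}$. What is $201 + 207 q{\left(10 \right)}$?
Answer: $- \frac{633}{2} \approx -316.5$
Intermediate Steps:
$q{\left(W \right)} = \frac{W}{-14 + W}$ ($q{\left(W \right)} = \frac{W + 0}{-14 + W} = \frac{W}{-14 + W}$)
$201 + 207 q{\left(10 \right)} = 201 + 207 \frac{10}{-14 + 10} = 201 + 207 \frac{10}{-4} = 201 + 207 \cdot 10 \left(- \frac{1}{4}\right) = 201 + 207 \left(- \frac{5}{2}\right) = 201 - \frac{1035}{2} = - \frac{633}{2}$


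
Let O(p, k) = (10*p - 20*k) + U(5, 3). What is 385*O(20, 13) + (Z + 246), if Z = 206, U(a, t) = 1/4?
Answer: -90207/4 ≈ -22552.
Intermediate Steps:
U(a, t) = ¼
O(p, k) = ¼ - 20*k + 10*p (O(p, k) = (10*p - 20*k) + ¼ = (-20*k + 10*p) + ¼ = ¼ - 20*k + 10*p)
385*O(20, 13) + (Z + 246) = 385*(¼ - 20*13 + 10*20) + (206 + 246) = 385*(¼ - 260 + 200) + 452 = 385*(-239/4) + 452 = -92015/4 + 452 = -90207/4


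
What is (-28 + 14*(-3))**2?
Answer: 4900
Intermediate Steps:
(-28 + 14*(-3))**2 = (-28 - 42)**2 = (-70)**2 = 4900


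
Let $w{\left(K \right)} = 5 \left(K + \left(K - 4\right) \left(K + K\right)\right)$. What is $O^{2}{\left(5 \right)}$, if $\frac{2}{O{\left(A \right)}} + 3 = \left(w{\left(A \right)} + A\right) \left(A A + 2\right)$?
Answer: $\frac{4}{4652649} \approx 8.5973 \cdot 10^{-7}$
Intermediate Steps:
$w{\left(K \right)} = 5 K + 10 K \left(-4 + K\right)$ ($w{\left(K \right)} = 5 \left(K + \left(-4 + K\right) 2 K\right) = 5 \left(K + 2 K \left(-4 + K\right)\right) = 5 K + 10 K \left(-4 + K\right)$)
$O{\left(A \right)} = \frac{2}{-3 + \left(2 + A^{2}\right) \left(A + 5 A \left(-7 + 2 A\right)\right)}$ ($O{\left(A \right)} = \frac{2}{-3 + \left(5 A \left(-7 + 2 A\right) + A\right) \left(A A + 2\right)} = \frac{2}{-3 + \left(A + 5 A \left(-7 + 2 A\right)\right) \left(A^{2} + 2\right)} = \frac{2}{-3 + \left(A + 5 A \left(-7 + 2 A\right)\right) \left(2 + A^{2}\right)} = \frac{2}{-3 + \left(2 + A^{2}\right) \left(A + 5 A \left(-7 + 2 A\right)\right)}$)
$O^{2}{\left(5 \right)} = \left(\frac{2}{-3 - 340 - 34 \cdot 5^{3} + 10 \cdot 5^{4} + 20 \cdot 5^{2}}\right)^{2} = \left(\frac{2}{-3 - 340 - 4250 + 10 \cdot 625 + 20 \cdot 25}\right)^{2} = \left(\frac{2}{-3 - 340 - 4250 + 6250 + 500}\right)^{2} = \left(\frac{2}{2157}\right)^{2} = \frac{4}{4652649}$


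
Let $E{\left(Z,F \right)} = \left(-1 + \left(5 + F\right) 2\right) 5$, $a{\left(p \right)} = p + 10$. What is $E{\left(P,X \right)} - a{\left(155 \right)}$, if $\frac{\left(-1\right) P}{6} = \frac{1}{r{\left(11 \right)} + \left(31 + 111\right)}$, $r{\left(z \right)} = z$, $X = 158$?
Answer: $1460$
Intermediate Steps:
$a{\left(p \right)} = 10 + p$
$P = - \frac{2}{51}$ ($P = - \frac{6}{11 + \left(31 + 111\right)} = - \frac{6}{11 + 142} = - \frac{6}{153} = \left(-6\right) \frac{1}{153} = - \frac{2}{51} \approx -0.039216$)
$E{\left(Z,F \right)} = 45 + 10 F$ ($E{\left(Z,F \right)} = \left(-1 + \left(10 + 2 F\right)\right) 5 = \left(9 + 2 F\right) 5 = 45 + 10 F$)
$E{\left(P,X \right)} - a{\left(155 \right)} = \left(45 + 10 \cdot 158\right) - \left(10 + 155\right) = \left(45 + 1580\right) - 165 = 1625 - 165 = 1460$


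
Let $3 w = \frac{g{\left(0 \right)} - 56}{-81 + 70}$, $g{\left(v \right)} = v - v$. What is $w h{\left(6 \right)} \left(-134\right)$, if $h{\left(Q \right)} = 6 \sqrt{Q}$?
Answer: $- \frac{15008 \sqrt{6}}{11} \approx -3342.0$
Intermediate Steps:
$g{\left(v \right)} = 0$
$w = \frac{56}{33}$ ($w = \frac{\left(0 - 56\right) \frac{1}{-81 + 70}}{3} = \frac{\left(-56\right) \frac{1}{-11}}{3} = \frac{\left(-56\right) \left(- \frac{1}{11}\right)}{3} = \frac{1}{3} \cdot \frac{56}{11} = \frac{56}{33} \approx 1.697$)
$w h{\left(6 \right)} \left(-134\right) = \frac{56 \cdot 6 \sqrt{6}}{33} \left(-134\right) = \frac{112 \sqrt{6}}{11} \left(-134\right) = - \frac{15008 \sqrt{6}}{11}$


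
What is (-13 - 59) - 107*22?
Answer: -2426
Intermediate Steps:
(-13 - 59) - 107*22 = -72 - 2354 = -2426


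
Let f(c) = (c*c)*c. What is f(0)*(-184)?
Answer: 0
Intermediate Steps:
f(c) = c³ (f(c) = c²*c = c³)
f(0)*(-184) = 0³*(-184) = 0*(-184) = 0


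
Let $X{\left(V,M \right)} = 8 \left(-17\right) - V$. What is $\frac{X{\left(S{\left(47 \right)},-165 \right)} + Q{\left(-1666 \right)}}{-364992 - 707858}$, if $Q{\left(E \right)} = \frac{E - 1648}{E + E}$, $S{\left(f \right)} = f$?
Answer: $\frac{303221}{1787368100} \approx 0.00016965$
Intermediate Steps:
$Q{\left(E \right)} = \frac{-1648 + E}{2 E}$
$X{\left(V,M \right)} = -136 - V$
$\frac{X{\left(S{\left(47 \right)},-165 \right)} + Q{\left(-1666 \right)}}{-364992 - 707858} = \frac{\left(-136 - 47\right) + \frac{-1648 - 1666}{2 \left(-1666\right)}}{-364992 - 707858} = \frac{\left(-136 - 47\right) + \frac{1}{2} \left(- \frac{1}{1666}\right) \left(-3314\right)}{-1072850} = \left(-183 + \frac{1657}{1666}\right) \left(- \frac{1}{1072850}\right) = \left(- \frac{303221}{1666}\right) \left(- \frac{1}{1072850}\right) = \frac{303221}{1787368100}$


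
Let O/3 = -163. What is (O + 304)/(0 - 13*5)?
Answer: 37/13 ≈ 2.8462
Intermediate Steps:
O = -489 (O = 3*(-163) = -489)
(O + 304)/(0 - 13*5) = (-489 + 304)/(0 - 13*5) = -185/(0 - 65) = -185/(-65) = -185*(-1/65) = 37/13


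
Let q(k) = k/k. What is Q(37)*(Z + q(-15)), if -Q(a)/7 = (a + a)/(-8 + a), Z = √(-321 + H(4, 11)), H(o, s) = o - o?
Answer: -518/29 - 518*I*√321/29 ≈ -17.862 - 320.03*I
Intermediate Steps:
H(o, s) = 0
Z = I*√321 (Z = √(-321 + 0) = √(-321) = I*√321 ≈ 17.916*I)
Q(a) = -14*a/(-8 + a) (Q(a) = -7*(a + a)/(-8 + a) = -7*2*a/(-8 + a) = -14*a/(-8 + a))
q(k) = 1
Q(37)*(Z + q(-15)) = (-14*37/(-8 + 37))*(I*√321 + 1) = (-14*37/29)*(1 + I*√321) = (-14*37*1/29)*(1 + I*√321) = -518*(1 + I*√321)/29 = -518/29 - 518*I*√321/29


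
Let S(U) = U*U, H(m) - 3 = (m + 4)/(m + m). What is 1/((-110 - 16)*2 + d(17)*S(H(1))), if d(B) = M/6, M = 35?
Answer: -24/1813 ≈ -0.013238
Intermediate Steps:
H(m) = 3 + (4 + m)/(2*m) (H(m) = 3 + (m + 4)/(m + m) = 3 + (4 + m)/((2*m)) = 3 + (4 + m)*(1/(2*m)) = 3 + (4 + m)/(2*m))
S(U) = U²
d(B) = 35/6
1/((-110 - 16)*2 + d(17)*S(H(1))) = 1/((-110 - 16)*2 + 35*(7/2 + 2/1)²/6) = 1/(-126*2 + 35*(7/2 + 2*1)²/6) = 1/(-252 + 35*(7/2 + 2)²/6) = 1/(-252 + 35*(11/2)²/6) = 1/(-252 + (35/6)*(121/4)) = 1/(-252 + 4235/24) = 1/(-1813/24) = -24/1813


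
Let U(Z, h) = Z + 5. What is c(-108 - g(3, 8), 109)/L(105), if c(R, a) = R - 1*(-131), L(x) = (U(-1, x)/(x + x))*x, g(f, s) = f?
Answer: 10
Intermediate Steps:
U(Z, h) = 5 + Z
L(x) = 2 (L(x) = ((5 - 1)/(x + x))*x = (4/((2*x)))*x = (4*(1/(2*x)))*x = (2/x)*x = 2)
c(R, a) = 131 + R (c(R, a) = R + 131 = 131 + R)
c(-108 - g(3, 8), 109)/L(105) = (131 + (-108 - 1*3))/2 = (131 + (-108 - 3))*(½) = (131 - 111)*(½) = 20*(½) = 10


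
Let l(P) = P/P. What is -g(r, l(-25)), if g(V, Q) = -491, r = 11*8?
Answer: 491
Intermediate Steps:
l(P) = 1
r = 88
-g(r, l(-25)) = -1*(-491) = 491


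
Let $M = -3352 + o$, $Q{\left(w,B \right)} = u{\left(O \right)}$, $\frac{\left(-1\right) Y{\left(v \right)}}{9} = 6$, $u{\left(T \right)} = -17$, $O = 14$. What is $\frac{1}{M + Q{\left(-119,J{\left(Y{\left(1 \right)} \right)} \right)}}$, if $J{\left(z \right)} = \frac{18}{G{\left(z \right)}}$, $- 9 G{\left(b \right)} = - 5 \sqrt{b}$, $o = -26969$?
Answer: $- \frac{1}{30338} \approx -3.2962 \cdot 10^{-5}$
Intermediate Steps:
$G{\left(b \right)} = \frac{5 \sqrt{b}}{9}$ ($G{\left(b \right)} = - \frac{\left(-5\right) \sqrt{b}}{9} = \frac{5 \sqrt{b}}{9}$)
$Y{\left(v \right)} = -54$ ($Y{\left(v \right)} = \left(-9\right) 6 = -54$)
$J{\left(z \right)} = \frac{162}{5 \sqrt{z}}$ ($J{\left(z \right)} = \frac{18}{\frac{5}{9} \sqrt{z}} = 18 \frac{9}{5 \sqrt{z}} = \frac{162}{5 \sqrt{z}}$)
$Q{\left(w,B \right)} = -17$
$M = -30321$ ($M = -3352 - 26969 = -30321$)
$\frac{1}{M + Q{\left(-119,J{\left(Y{\left(1 \right)} \right)} \right)}} = \frac{1}{-30321 - 17} = \frac{1}{-30338} = - \frac{1}{30338}$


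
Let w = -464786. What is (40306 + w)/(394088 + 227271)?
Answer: -424480/621359 ≈ -0.68315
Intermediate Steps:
(40306 + w)/(394088 + 227271) = (40306 - 464786)/(394088 + 227271) = -424480/621359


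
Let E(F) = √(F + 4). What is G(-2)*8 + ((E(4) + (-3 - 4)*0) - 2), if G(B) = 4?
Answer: 30 + 2*√2 ≈ 32.828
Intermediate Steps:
E(F) = √(4 + F)
G(-2)*8 + ((E(4) + (-3 - 4)*0) - 2) = 4*8 + ((√(4 + 4) + (-3 - 4)*0) - 2) = 32 + ((√8 - 7*0) - 2) = 32 + ((2*√2 + 0) - 2) = 32 + (2*√2 - 2) = 32 + (-2 + 2*√2) = 30 + 2*√2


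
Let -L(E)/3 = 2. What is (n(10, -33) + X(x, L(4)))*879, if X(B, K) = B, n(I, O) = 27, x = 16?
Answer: 37797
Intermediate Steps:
L(E) = -6 (L(E) = -3*2 = -6)
(n(10, -33) + X(x, L(4)))*879 = (27 + 16)*879 = 43*879 = 37797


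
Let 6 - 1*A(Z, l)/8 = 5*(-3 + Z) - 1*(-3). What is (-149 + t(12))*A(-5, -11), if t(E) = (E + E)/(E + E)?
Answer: -50912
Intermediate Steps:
t(E) = 1 (t(E) = (2*E)/((2*E)) = (2*E)*(1/(2*E)) = 1)
A(Z, l) = 144 - 40*Z (A(Z, l) = 48 - 8*(5*(-3 + Z) - 1*(-3)) = 48 - 8*((-15 + 5*Z) + 3) = 48 - 8*(-12 + 5*Z) = 48 + (96 - 40*Z) = 144 - 40*Z)
(-149 + t(12))*A(-5, -11) = (-149 + 1)*(144 - 40*(-5)) = -148*(144 + 200) = -148*344 = -50912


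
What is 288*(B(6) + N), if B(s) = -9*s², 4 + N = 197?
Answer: -37728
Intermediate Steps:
N = 193 (N = -4 + 197 = 193)
288*(B(6) + N) = 288*(-9*6² + 193) = 288*(-9*36 + 193) = 288*(-324 + 193) = 288*(-131) = -37728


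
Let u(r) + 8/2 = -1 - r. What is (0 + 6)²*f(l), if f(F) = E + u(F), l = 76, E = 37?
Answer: -1584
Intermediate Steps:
u(r) = -5 - r (u(r) = -4 + (-1 - r) = -5 - r)
f(F) = 32 - F (f(F) = 37 + (-5 - F) = 32 - F)
(0 + 6)²*f(l) = (0 + 6)²*(32 - 1*76) = 6²*(32 - 76) = 36*(-44) = -1584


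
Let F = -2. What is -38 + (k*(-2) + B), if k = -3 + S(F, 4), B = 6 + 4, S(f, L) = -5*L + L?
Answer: 10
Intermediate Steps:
S(f, L) = -4*L
B = 10
k = -19 (k = -3 - 4*4 = -3 - 16 = -19)
-38 + (k*(-2) + B) = -38 + (-19*(-2) + 10) = -38 + (38 + 10) = -38 + 48 = 10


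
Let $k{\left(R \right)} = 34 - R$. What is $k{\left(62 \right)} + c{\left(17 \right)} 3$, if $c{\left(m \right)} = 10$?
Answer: $2$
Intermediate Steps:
$k{\left(62 \right)} + c{\left(17 \right)} 3 = \left(34 - 62\right) + 10 \cdot 3 = \left(34 - 62\right) + 30 = -28 + 30 = 2$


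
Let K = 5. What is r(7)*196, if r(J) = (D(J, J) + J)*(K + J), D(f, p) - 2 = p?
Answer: 37632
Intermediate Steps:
D(f, p) = 2 + p
r(J) = (2 + 2*J)*(5 + J) (r(J) = ((2 + J) + J)*(5 + J) = (2 + 2*J)*(5 + J))
r(7)*196 = (10 + 2*7² + 12*7)*196 = (10 + 2*49 + 84)*196 = (10 + 98 + 84)*196 = 192*196 = 37632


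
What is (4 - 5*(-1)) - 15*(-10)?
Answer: 159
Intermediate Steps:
(4 - 5*(-1)) - 15*(-10) = (4 + 5) + 150 = 9 + 150 = 159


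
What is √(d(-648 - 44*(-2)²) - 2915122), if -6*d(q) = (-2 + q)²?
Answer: 2*I*√6814878/3 ≈ 1740.4*I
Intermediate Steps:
d(q) = -(-2 + q)²/6
√(d(-648 - 44*(-2)²) - 2915122) = √(-(-2 + (-648 - 44*(-2)²))²/6 - 2915122) = √(-(-2 + (-648 - 44*4))²/6 - 2915122) = √(-(-2 + (-648 - 1*176))²/6 - 2915122) = √(-(-2 + (-648 - 176))²/6 - 2915122) = √(-(-2 - 824)²/6 - 2915122) = √(-⅙*(-826)² - 2915122) = √(-⅙*682276 - 2915122) = √(-341138/3 - 2915122) = √(-9086504/3) = 2*I*√6814878/3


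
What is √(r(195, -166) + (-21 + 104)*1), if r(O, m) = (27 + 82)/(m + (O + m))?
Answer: √1542894/137 ≈ 9.0667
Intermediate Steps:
r(O, m) = 109/(O + 2*m)
√(r(195, -166) + (-21 + 104)*1) = √(109/(195 + 2*(-166)) + (-21 + 104)*1) = √(109/(195 - 332) + 83*1) = √(109/(-137) + 83) = √(109*(-1/137) + 83) = √(-109/137 + 83) = √(11262/137) = √1542894/137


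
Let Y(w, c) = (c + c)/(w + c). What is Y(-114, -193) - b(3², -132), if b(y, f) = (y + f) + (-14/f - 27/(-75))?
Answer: 62706467/506550 ≈ 123.79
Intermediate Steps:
Y(w, c) = 2*c/(c + w) (Y(w, c) = (2*c)/(c + w) = 2*c/(c + w))
b(y, f) = 9/25 + f + y - 14/f (b(y, f) = (f + y) + (-14/f - 27*(-1/75)) = (f + y) + (-14/f + 9/25) = (f + y) + (9/25 - 14/f) = 9/25 + f + y - 14/f)
Y(-114, -193) - b(3², -132) = 2*(-193)/(-193 - 114) - (9/25 - 132 + 3² - 14/(-132)) = 2*(-193)/(-307) - (9/25 - 132 + 9 - 14*(-1/132)) = 2*(-193)*(-1/307) - (9/25 - 132 + 9 + 7/66) = 386/307 - 1*(-202181/1650) = 386/307 + 202181/1650 = 62706467/506550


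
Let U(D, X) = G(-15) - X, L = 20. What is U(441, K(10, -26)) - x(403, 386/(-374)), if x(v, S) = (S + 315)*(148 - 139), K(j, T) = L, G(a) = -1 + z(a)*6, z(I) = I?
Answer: -549165/187 ≈ -2936.7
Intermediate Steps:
G(a) = -1 + 6*a (G(a) = -1 + a*6 = -1 + 6*a)
K(j, T) = 20
x(v, S) = 2835 + 9*S (x(v, S) = (315 + S)*9 = 2835 + 9*S)
U(D, X) = -91 - X (U(D, X) = (-1 + 6*(-15)) - X = (-1 - 90) - X = -91 - X)
U(441, K(10, -26)) - x(403, 386/(-374)) = (-91 - 1*20) - (2835 + 9*(386/(-374))) = (-91 - 20) - (2835 + 9*(386*(-1/374))) = -111 - (2835 + 9*(-193/187)) = -111 - (2835 - 1737/187) = -111 - 1*528408/187 = -111 - 528408/187 = -549165/187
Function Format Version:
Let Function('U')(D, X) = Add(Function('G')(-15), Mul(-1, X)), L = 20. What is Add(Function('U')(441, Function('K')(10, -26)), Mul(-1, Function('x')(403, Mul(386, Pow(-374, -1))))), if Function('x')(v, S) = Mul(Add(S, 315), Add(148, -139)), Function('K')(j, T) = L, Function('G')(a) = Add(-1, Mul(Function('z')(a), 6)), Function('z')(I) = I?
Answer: Rational(-549165, 187) ≈ -2936.7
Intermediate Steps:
Function('G')(a) = Add(-1, Mul(6, a)) (Function('G')(a) = Add(-1, Mul(a, 6)) = Add(-1, Mul(6, a)))
Function('K')(j, T) = 20
Function('x')(v, S) = Add(2835, Mul(9, S)) (Function('x')(v, S) = Mul(Add(315, S), 9) = Add(2835, Mul(9, S)))
Function('U')(D, X) = Add(-91, Mul(-1, X)) (Function('U')(D, X) = Add(Add(-1, Mul(6, -15)), Mul(-1, X)) = Add(Add(-1, -90), Mul(-1, X)) = Add(-91, Mul(-1, X)))
Add(Function('U')(441, Function('K')(10, -26)), Mul(-1, Function('x')(403, Mul(386, Pow(-374, -1))))) = Add(Add(-91, Mul(-1, 20)), Mul(-1, Add(2835, Mul(9, Mul(386, Pow(-374, -1)))))) = Add(Add(-91, -20), Mul(-1, Add(2835, Mul(9, Mul(386, Rational(-1, 374)))))) = Add(-111, Mul(-1, Add(2835, Mul(9, Rational(-193, 187))))) = Add(-111, Mul(-1, Add(2835, Rational(-1737, 187)))) = Add(-111, Mul(-1, Rational(528408, 187))) = Add(-111, Rational(-528408, 187)) = Rational(-549165, 187)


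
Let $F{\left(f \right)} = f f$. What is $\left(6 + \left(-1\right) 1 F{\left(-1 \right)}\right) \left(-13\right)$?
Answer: $-65$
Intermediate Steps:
$F{\left(f \right)} = f^{2}$
$\left(6 + \left(-1\right) 1 F{\left(-1 \right)}\right) \left(-13\right) = \left(6 + \left(-1\right) 1 \left(-1\right)^{2}\right) \left(-13\right) = \left(6 - 1\right) \left(-13\right) = 5 \left(-13\right) = -65$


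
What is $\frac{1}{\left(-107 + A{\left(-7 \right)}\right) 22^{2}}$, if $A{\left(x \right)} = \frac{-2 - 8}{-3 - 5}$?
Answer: $- \frac{1}{51183} \approx -1.9538 \cdot 10^{-5}$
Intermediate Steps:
$A{\left(x \right)} = \frac{5}{4}$ ($A{\left(x \right)} = - \frac{10}{-8} = \left(-10\right) \left(- \frac{1}{8}\right) = \frac{5}{4}$)
$\frac{1}{\left(-107 + A{\left(-7 \right)}\right) 22^{2}} = \frac{1}{\left(-107 + \frac{5}{4}\right) 22^{2}} = \frac{1}{\left(- \frac{423}{4}\right) 484} = \frac{1}{-51183} = - \frac{1}{51183}$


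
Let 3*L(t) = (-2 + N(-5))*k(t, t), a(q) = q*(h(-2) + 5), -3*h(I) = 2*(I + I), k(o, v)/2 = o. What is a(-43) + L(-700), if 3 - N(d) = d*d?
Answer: 32611/3 ≈ 10870.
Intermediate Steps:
k(o, v) = 2*o
h(I) = -4*I/3 (h(I) = -2*(I + I)/3 = -2*2*I/3 = -4*I/3)
a(q) = 23*q/3 (a(q) = q*(-4/3*(-2) + 5) = q*(8/3 + 5) = q*(23/3) = 23*q/3)
N(d) = 3 - d² (N(d) = 3 - d*d = 3 - d²)
L(t) = -16*t (L(t) = ((-2 + (3 - 1*(-5)²))*(2*t))/3 = ((-2 + (3 - 1*25))*(2*t))/3 = ((-2 + (3 - 25))*(2*t))/3 = ((-2 - 22)*(2*t))/3 = (-48*t)/3 = -16*t)
a(-43) + L(-700) = (23/3)*(-43) - 16*(-700) = -989/3 + 11200 = 32611/3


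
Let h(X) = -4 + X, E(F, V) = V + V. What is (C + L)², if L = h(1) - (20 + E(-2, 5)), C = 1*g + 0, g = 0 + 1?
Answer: 1024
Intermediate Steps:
E(F, V) = 2*V
g = 1
C = 1 (C = 1*1 + 0 = 1 + 0 = 1)
L = -33 (L = (-4 + 1) - (20 + 2*5) = -3 - (20 + 10) = -3 - 1*30 = -3 - 30 = -33)
(C + L)² = (1 - 33)² = (-32)² = 1024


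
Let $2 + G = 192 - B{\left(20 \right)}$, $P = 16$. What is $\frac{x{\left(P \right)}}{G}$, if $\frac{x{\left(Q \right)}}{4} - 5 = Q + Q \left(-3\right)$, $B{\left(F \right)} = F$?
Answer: $- \frac{54}{85} \approx -0.63529$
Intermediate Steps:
$x{\left(Q \right)} = 20 - 8 Q$ ($x{\left(Q \right)} = 20 + 4 \left(Q + Q \left(-3\right)\right) = 20 + 4 \left(Q - 3 Q\right) = 20 + 4 \left(- 2 Q\right) = 20 - 8 Q$)
$G = 170$ ($G = -2 + \left(192 - 20\right) = -2 + 172 = 170$)
$\frac{x{\left(P \right)}}{G} = \frac{20 - 128}{170} = \left(20 - 128\right) \frac{1}{170} = \left(-108\right) \frac{1}{170} = - \frac{54}{85}$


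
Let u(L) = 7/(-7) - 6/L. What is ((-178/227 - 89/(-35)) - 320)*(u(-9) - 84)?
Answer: 213230677/7945 ≈ 26838.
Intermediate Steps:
u(L) = -1 - 6/L (u(L) = 7*(-1/7) - 6/L = -1 - 6/L)
((-178/227 - 89/(-35)) - 320)*(u(-9) - 84) = ((-178/227 - 89/(-35)) - 320)*((-6 - 1*(-9))/(-9) - 84) = ((-178*1/227 - 89*(-1/35)) - 320)*(-(-6 + 9)/9 - 84) = ((-178/227 + 89/35) - 320)*(-1/9*3 - 84) = (13973/7945 - 320)*(-1/3 - 84) = -2528427/7945*(-253/3) = 213230677/7945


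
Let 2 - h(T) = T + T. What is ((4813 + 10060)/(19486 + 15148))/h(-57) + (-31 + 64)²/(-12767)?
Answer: -4185221825/51291984248 ≈ -0.081596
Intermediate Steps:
h(T) = 2 - 2*T (h(T) = 2 - (T + T) = 2 - 2*T)
((4813 + 10060)/(19486 + 15148))/h(-57) + (-31 + 64)²/(-12767) = ((4813 + 10060)/(19486 + 15148))/(2 - 2*(-57)) + (-31 + 64)²/(-12767) = (14873/34634)/(2 + 114) + 33²*(-1/12767) = (14873*(1/34634))/116 + 1089*(-1/12767) = (14873/34634)*(1/116) - 1089/12767 = 14873/4017544 - 1089/12767 = -4185221825/51291984248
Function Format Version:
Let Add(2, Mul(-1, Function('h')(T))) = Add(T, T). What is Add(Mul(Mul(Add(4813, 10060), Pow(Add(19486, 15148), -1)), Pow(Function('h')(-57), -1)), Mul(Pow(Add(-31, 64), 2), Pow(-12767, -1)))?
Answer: Rational(-4185221825, 51291984248) ≈ -0.081596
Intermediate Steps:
Function('h')(T) = Add(2, Mul(-2, T)) (Function('h')(T) = Add(2, Mul(-1, Add(T, T))) = Add(2, Mul(-1, Mul(2, T))) = Add(2, Mul(-2, T)))
Add(Mul(Mul(Add(4813, 10060), Pow(Add(19486, 15148), -1)), Pow(Function('h')(-57), -1)), Mul(Pow(Add(-31, 64), 2), Pow(-12767, -1))) = Add(Mul(Mul(Add(4813, 10060), Pow(Add(19486, 15148), -1)), Pow(Add(2, Mul(-2, -57)), -1)), Mul(Pow(Add(-31, 64), 2), Pow(-12767, -1))) = Add(Mul(Mul(14873, Pow(34634, -1)), Pow(Add(2, 114), -1)), Mul(Pow(33, 2), Rational(-1, 12767))) = Add(Mul(Mul(14873, Rational(1, 34634)), Pow(116, -1)), Mul(1089, Rational(-1, 12767))) = Add(Mul(Rational(14873, 34634), Rational(1, 116)), Rational(-1089, 12767)) = Add(Rational(14873, 4017544), Rational(-1089, 12767)) = Rational(-4185221825, 51291984248)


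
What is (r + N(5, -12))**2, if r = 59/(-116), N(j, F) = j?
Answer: 271441/13456 ≈ 20.172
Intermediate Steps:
r = -59/116 (r = 59*(-1/116) = -59/116 ≈ -0.50862)
(r + N(5, -12))**2 = (-59/116 + 5)**2 = (521/116)**2 = 271441/13456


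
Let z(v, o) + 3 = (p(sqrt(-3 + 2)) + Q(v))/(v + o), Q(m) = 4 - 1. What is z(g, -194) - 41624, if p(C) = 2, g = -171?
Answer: -3038772/73 ≈ -41627.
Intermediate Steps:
Q(m) = 3
z(v, o) = -3 + 5/(o + v) (z(v, o) = -3 + (2 + 3)/(v + o) = -3 + 5/(o + v))
z(g, -194) - 41624 = (5 - 3*(-194) - 3*(-171))/(-194 - 171) - 41624 = (5 + 582 + 513)/(-365) - 41624 = -1/365*1100 - 41624 = -220/73 - 41624 = -3038772/73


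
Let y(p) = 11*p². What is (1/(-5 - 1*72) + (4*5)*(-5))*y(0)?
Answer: 0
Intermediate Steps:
(1/(-5 - 1*72) + (4*5)*(-5))*y(0) = (1/(-5 - 1*72) + (4*5)*(-5))*(11*0²) = (1/(-5 - 72) + 20*(-5))*(11*0) = (1/(-77) - 100)*0 = (-1/77 - 100)*0 = -7701/77*0 = 0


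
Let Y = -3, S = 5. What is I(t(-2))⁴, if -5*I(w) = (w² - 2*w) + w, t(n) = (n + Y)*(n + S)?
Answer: 5308416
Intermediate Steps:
t(n) = (-3 + n)*(5 + n) (t(n) = (n - 3)*(n + 5) = (-3 + n)*(5 + n))
I(w) = -w²/5 + w/5 (I(w) = -((w² - 2*w) + w)/5 = -(w² - w)/5 = -w²/5 + w/5)
I(t(-2))⁴ = ((-15 + (-2)² + 2*(-2))*(1 - (-15 + (-2)² + 2*(-2)))/5)⁴ = ((-15 + 4 - 4)*(1 - (-15 + 4 - 4))/5)⁴ = ((⅕)*(-15)*(1 - 1*(-15)))⁴ = ((⅕)*(-15)*(1 + 15))⁴ = ((⅕)*(-15)*16)⁴ = (-48)⁴ = 5308416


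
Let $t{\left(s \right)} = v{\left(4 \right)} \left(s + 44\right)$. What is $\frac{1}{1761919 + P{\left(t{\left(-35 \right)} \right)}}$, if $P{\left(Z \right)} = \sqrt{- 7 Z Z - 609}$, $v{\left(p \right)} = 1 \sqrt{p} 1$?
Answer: $\frac{1761919}{3104358565438} - \frac{i \sqrt{2877}}{3104358565438} \approx 5.6756 \cdot 10^{-7} - 1.7278 \cdot 10^{-11} i$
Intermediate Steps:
$v{\left(p \right)} = \sqrt{p}$ ($v{\left(p \right)} = \sqrt{p} 1 = \sqrt{p}$)
$t{\left(s \right)} = 88 + 2 s$ ($t{\left(s \right)} = \sqrt{4} \left(s + 44\right) = 2 \left(44 + s\right) = 88 + 2 s$)
$P{\left(Z \right)} = \sqrt{-609 - 7 Z^{2}}$ ($P{\left(Z \right)} = \sqrt{- 7 Z^{2} - 609} = \sqrt{-609 - 7 Z^{2}}$)
$\frac{1}{1761919 + P{\left(t{\left(-35 \right)} \right)}} = \frac{1}{1761919 + \sqrt{-609 - 7 \left(88 + 2 \left(-35\right)\right)^{2}}} = \frac{1}{1761919 + \sqrt{-609 - 7 \left(88 - 70\right)^{2}}} = \frac{1}{1761919 + \sqrt{-609 - 7 \cdot 18^{2}}} = \frac{1}{1761919 + \sqrt{-609 - 2268}} = \frac{1}{1761919 + \sqrt{-2877}} = \frac{1}{1761919 + i \sqrt{2877}}$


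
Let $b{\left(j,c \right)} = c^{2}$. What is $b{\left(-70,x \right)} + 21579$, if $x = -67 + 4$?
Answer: $25548$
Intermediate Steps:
$x = -63$
$b{\left(-70,x \right)} + 21579 = \left(-63\right)^{2} + 21579 = 3969 + 21579 = 25548$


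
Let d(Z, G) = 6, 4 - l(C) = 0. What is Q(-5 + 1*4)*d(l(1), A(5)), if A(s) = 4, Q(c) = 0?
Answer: 0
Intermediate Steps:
l(C) = 4 (l(C) = 4 - 1*0 = 4 + 0 = 4)
Q(-5 + 1*4)*d(l(1), A(5)) = 0*6 = 0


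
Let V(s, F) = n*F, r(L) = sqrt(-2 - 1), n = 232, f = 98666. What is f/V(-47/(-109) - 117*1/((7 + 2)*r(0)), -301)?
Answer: -49333/34916 ≈ -1.4129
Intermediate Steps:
r(L) = I*sqrt(3) (r(L) = sqrt(-3) = I*sqrt(3))
V(s, F) = 232*F
f/V(-47/(-109) - 117*1/((7 + 2)*r(0)), -301) = 98666/((232*(-301))) = 98666/(-69832) = 98666*(-1/69832) = -49333/34916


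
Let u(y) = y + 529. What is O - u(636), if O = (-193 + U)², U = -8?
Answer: 39236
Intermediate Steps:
O = 40401 (O = (-193 - 8)² = (-201)² = 40401)
u(y) = 529 + y
O - u(636) = 40401 - (529 + 636) = 40401 - 1*1165 = 40401 - 1165 = 39236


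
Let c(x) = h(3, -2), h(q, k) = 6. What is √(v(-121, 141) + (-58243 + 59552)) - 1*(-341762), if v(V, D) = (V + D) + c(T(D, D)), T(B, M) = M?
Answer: 341762 + √1335 ≈ 3.4180e+5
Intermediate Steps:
c(x) = 6
v(V, D) = 6 + D + V (v(V, D) = (V + D) + 6 = (D + V) + 6 = 6 + D + V)
√(v(-121, 141) + (-58243 + 59552)) - 1*(-341762) = √((6 + 141 - 121) + (-58243 + 59552)) - 1*(-341762) = √(26 + 1309) + 341762 = √1335 + 341762 = 341762 + √1335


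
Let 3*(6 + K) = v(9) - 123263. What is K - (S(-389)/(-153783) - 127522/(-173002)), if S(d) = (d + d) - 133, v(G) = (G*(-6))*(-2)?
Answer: -546174702865927/13302383283 ≈ -41058.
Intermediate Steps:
v(G) = 12*G (v(G) = -6*G*(-2) = 12*G)
S(d) = -133 + 2*d (S(d) = 2*d - 133 = -133 + 2*d)
K = -123173/3 (K = -6 + (12*9 - 123263)/3 = -6 + (108 - 123263)/3 = -6 + (1/3)*(-123155) = -6 - 123155/3 = -123173/3 ≈ -41058.)
K - (S(-389)/(-153783) - 127522/(-173002)) = -123173/3 - ((-133 + 2*(-389))/(-153783) - 127522/(-173002)) = -123173/3 - ((-133 - 778)*(-1/153783) - 127522*(-1/173002)) = -123173/3 - (-911*(-1/153783) + 63761/86501) = -123173/3 - (911/153783 + 63761/86501) = -123173/3 - 1*9884160274/13302383283 = -123173/3 - 9884160274/13302383283 = -546174702865927/13302383283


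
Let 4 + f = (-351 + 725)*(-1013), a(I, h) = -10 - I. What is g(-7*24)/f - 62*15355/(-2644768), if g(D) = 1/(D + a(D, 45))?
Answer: 450855606421/1252515841360 ≈ 0.35996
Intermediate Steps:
f = -378866 (f = -4 + (-351 + 725)*(-1013) = -4 + 374*(-1013) = -4 - 378862 = -378866)
g(D) = -⅒ (g(D) = 1/(D + (-10 - D)) = 1/(-10) = -⅒)
g(-7*24)/f - 62*15355/(-2644768) = -⅒/(-378866) - 62*15355/(-2644768) = -⅒*(-1/378866) - 952010*(-1/2644768) = 1/3788660 + 476005/1322384 = 450855606421/1252515841360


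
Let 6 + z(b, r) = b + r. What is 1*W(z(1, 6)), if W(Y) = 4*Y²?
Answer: 4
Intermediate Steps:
z(b, r) = -6 + b + r (z(b, r) = -6 + (b + r) = -6 + b + r)
1*W(z(1, 6)) = 1*(4*(-6 + 1 + 6)²) = 1*(4*1²) = 1*(4*1) = 1*4 = 4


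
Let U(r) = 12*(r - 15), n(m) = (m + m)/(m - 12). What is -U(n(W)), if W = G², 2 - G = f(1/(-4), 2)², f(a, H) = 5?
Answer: 80364/517 ≈ 155.44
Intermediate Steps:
G = -23 (G = 2 - 1*5² = 2 - 1*25 = 2 - 25 = -23)
W = 529 (W = (-23)² = 529)
n(m) = 2*m/(-12 + m) (n(m) = (2*m)/(-12 + m) = 2*m/(-12 + m))
U(r) = -180 + 12*r (U(r) = 12*(-15 + r) = -180 + 12*r)
-U(n(W)) = -(-180 + 12*(2*529/(-12 + 529))) = -(-180 + 12*(2*529/517)) = -(-180 + 12*(2*529*(1/517))) = -(-180 + 12*(1058/517)) = -(-180 + 12696/517) = -1*(-80364/517) = 80364/517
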